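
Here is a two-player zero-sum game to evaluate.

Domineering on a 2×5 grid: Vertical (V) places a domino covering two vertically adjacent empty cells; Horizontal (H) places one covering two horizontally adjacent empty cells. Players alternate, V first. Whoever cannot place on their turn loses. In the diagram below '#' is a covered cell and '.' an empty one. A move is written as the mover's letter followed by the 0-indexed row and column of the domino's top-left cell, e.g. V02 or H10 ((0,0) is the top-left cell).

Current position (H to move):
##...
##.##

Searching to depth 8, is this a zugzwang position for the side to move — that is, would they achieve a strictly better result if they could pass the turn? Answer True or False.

p1 H@[##.../##.##]: H02[####./##.##]+1* H03[##.##/##.##]-1
p2 V@[####./##.##] terminal -1; root [##.../##.##] d8
pass branch (V moves first from the same position):
  | p1 V@[##.../##.##]: V02[###../#####]-1*
  | p2 H@[###../#####]: H03[#####/#####]+1*
  | p3 V@[#####/#####] terminal -1; root [##.../##.##] d8
H moving scores +1; H passing scores +1

zugzwang(##.../##.##, H) = False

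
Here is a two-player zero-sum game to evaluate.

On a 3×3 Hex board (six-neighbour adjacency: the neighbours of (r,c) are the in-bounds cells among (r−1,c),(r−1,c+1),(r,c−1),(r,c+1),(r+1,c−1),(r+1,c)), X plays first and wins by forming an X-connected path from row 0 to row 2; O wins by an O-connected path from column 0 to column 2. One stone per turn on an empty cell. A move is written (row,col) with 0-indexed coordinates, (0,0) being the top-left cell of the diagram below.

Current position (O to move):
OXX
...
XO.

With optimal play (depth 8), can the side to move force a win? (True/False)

[OXX/.../XO.] O move#1: (1,0):-1/OXX/O../XO.*, (1,1):-1/OXX/.O./XO., (1,2):-1/OXX/..O/XO., (2,2):-1/OXX/.../XOO
[OXX/O../XO.] X move#2: (1,1):+1/OXX/OX./XO.*, (1,2):+1/OXX/O.X/XO., (2,2):+1/OXX/O../XOX
[OXX/OX./XO.] end (terminal -1, O#3); searched OXX/.../XO. to 8

O winning at [OXX/.../XO.]: False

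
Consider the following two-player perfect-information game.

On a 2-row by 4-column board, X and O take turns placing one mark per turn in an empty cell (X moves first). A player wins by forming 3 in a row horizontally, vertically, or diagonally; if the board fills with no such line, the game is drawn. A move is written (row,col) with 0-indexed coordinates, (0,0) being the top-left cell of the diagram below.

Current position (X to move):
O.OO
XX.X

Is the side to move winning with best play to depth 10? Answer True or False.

p1 X@[O.OO/XX.X]: (0,1)[OXOO/XX.X]+0 (1,2)[O.OO/XXXX]+1*
p2 O@[O.OO/XXXX] terminal -1; root [O.OO/XX.X] d10

X winning at [O.OO/XX.X]: True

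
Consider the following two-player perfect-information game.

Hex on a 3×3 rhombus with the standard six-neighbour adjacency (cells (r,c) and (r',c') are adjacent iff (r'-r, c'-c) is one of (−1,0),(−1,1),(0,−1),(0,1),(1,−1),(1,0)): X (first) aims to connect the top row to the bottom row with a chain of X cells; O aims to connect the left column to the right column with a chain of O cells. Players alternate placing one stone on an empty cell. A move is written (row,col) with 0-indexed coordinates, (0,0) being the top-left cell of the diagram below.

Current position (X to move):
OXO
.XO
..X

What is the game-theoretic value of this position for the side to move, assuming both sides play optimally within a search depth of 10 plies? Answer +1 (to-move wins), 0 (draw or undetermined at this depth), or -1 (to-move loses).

value(OXO/.XO/..X, X) = +1

ply 1, X at OXO/.XO/..X | (1,0)=+1→OXO/XXO/..X*; (2,0)=+1→OXO/.XO/X.X; (2,1)=+1→OXO/.XO/.XX
ply 2, O at OXO/XXO/..X | (2,0)=-1→OXO/XXO/O.X*; (2,1)=-1→OXO/XXO/.OX
ply 3, X at OXO/XXO/O.X | (2,1)=+1→OXO/XXO/OXX*
ply 4: OXO/XXO/OXX is terminal -1 (O); from OXO/.XO/..X depth 10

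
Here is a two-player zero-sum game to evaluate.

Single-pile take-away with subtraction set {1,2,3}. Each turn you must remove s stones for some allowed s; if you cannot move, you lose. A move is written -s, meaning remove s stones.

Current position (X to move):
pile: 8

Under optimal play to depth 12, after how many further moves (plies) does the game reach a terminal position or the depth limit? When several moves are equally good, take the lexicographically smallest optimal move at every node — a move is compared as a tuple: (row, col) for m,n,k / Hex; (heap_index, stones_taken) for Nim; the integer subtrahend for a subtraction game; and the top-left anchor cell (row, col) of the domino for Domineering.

ply 1, X at 8 | -1=-1→7*; -2=-1→6; -3=-1→5
ply 2, O at 7 | -1=-1→6; -2=-1→5; -3=+1→4*
ply 3, X at 4 | -1=-1→3*; -2=-1→2; -3=-1→1
ply 4, O at 3 | -1=-1→2; -2=-1→1; -3=+1→0*
ply 5: 0 is terminal -1 (X); from 8 depth 12

PV length from [8]: 4 plies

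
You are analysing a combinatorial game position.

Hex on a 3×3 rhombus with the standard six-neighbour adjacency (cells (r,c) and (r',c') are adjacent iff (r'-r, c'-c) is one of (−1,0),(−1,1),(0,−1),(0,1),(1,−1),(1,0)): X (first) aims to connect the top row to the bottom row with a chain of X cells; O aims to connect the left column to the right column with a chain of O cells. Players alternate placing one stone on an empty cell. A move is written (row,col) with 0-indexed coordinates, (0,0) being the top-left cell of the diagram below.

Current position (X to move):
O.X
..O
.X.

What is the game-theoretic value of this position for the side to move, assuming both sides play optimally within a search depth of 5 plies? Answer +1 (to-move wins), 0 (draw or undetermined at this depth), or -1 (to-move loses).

[O.X/..O/.X.] X move#1: (0,1):-1/OXX/..O/.X., (1,0):-1/O.X/X.O/.X., (1,1):+1/O.X/.XO/.X.*, (2,0):-1/O.X/..O/XX., (2,2):-1/O.X/..O/.XX
[O.X/.XO/.X.] end (terminal -1, O#2); searched O.X/..O/.X. to 5

value(O.X/..O/.X., X) = +1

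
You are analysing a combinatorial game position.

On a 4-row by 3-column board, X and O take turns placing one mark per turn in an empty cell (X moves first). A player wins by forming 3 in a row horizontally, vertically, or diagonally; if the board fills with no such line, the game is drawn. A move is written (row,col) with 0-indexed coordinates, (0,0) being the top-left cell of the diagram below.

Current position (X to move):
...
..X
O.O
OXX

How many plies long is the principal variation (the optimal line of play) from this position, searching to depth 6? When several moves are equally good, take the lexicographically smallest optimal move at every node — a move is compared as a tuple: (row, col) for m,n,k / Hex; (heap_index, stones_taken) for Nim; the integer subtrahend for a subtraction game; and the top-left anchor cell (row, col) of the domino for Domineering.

PV length from [.../..X/O.O/OXX]: 4 plies

[.../..X/O.O/OXX] X move#1: (0,0):-1/X../..X/O.O/OXX*, (0,1):-1/.X./..X/O.O/OXX, (0,2):-1/..X/..X/O.O/OXX, (1,0):-1/.../X.X/O.O/OXX, (1,1):-1/.../.XX/O.O/OXX, (2,1):-1/.../..X/OXO/OXX
[X../..X/O.O/OXX] O move#2: (0,1):+1/XO./..X/O.O/OXX*, (0,2):+1/X.O/..X/O.O/OXX, (1,0):+1/X../O.X/O.O/OXX, (1,1):+1/X../.OX/O.O/OXX, (2,1):+1/X../..X/OOO/OXX
[XO./..X/O.O/OXX] X move#3: (0,2):-1/XOX/..X/O.O/OXX*, (1,0):-1/XO./X.X/O.O/OXX, (1,1):-1/XO./.XX/O.O/OXX, (2,1):-1/XO./..X/OXO/OXX
[XOX/..X/O.O/OXX] O move#4: (1,0):+1/XOX/O.X/O.O/OXX*, (1,1):+1/XOX/.OX/O.O/OXX, (2,1):+1/XOX/..X/OOO/OXX
[XOX/O.X/O.O/OXX] end (terminal -1, X#5); searched .../..X/O.O/OXX to 6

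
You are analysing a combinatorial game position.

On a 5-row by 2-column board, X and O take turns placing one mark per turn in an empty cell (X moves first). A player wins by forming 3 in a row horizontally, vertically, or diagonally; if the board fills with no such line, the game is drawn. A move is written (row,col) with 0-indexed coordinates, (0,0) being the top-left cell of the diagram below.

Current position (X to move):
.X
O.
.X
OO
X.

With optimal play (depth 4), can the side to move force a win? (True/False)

[.X/O./.X/OO/X.] X move#1: (0,0):-1/XX/O./.X/OO/X., (1,1):+1/.X/OX/.X/OO/X.*, (2,0):+0/.X/O./XX/OO/X., (4,1):-1/.X/O./.X/OO/XX
[.X/OX/.X/OO/X.] end (terminal -1, O#2); searched .X/O./.X/OO/X. to 4

X winning at [.X/O./.X/OO/X.]: True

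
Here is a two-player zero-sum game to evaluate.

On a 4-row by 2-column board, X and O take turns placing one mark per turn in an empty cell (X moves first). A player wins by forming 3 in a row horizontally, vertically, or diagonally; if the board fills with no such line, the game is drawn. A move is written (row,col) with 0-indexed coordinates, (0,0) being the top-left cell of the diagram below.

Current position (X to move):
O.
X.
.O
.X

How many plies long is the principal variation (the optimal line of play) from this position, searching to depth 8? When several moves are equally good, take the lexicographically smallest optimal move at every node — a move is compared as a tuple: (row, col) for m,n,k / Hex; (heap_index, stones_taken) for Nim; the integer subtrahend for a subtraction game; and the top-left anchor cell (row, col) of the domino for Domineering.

PV length from [O./X./.O/.X]: 4 plies

p1 X@[O./X./.O/.X]: (0,1)[OX/X./.O/.X]+0* (1,1)[O./XX/.O/.X]+0 (2,0)[O./X./XO/.X]+0 (3,0)[O./X./.O/XX]+0
p2 O@[OX/X./.O/.X]: (1,1)[OX/XO/.O/.X]+0* (2,0)[OX/X./OO/.X]+0 (3,0)[OX/X./.O/OX]+0
p3 X@[OX/XO/.O/.X]: (2,0)[OX/XO/XO/.X]+0* (3,0)[OX/XO/.O/XX]+0
p4 O@[OX/XO/XO/.X]: (3,0)[OX/XO/XO/OX]+0*
p5 X@[OX/XO/XO/OX] terminal +0; root [O./X./.O/.X] d8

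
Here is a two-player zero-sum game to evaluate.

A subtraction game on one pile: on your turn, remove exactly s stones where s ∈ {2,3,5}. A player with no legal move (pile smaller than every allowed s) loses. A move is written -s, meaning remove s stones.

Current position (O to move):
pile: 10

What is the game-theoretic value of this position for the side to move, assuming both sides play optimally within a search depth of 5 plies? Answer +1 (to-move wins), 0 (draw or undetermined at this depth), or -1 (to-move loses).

ply 1, O at 10 | -2=+1→8*; -3=+1→7; -5=-1→5
ply 2, X at 8 | -2=-1→6*; -3=-1→5; -5=-1→3
ply 3, O at 6 | -2=-1→4; -3=-1→3; -5=+1→1*
ply 4: 1 is terminal -1 (X); from 10 depth 5

value(10, O) = +1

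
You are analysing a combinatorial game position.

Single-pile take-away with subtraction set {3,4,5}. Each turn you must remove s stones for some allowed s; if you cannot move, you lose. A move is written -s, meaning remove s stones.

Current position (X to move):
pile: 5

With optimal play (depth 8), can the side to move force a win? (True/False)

X winning at [5]: True

p1 X@[5]: -3[2]+1* -4[1]+1 -5[0]+1
p2 O@[2] terminal -1; root [5] d8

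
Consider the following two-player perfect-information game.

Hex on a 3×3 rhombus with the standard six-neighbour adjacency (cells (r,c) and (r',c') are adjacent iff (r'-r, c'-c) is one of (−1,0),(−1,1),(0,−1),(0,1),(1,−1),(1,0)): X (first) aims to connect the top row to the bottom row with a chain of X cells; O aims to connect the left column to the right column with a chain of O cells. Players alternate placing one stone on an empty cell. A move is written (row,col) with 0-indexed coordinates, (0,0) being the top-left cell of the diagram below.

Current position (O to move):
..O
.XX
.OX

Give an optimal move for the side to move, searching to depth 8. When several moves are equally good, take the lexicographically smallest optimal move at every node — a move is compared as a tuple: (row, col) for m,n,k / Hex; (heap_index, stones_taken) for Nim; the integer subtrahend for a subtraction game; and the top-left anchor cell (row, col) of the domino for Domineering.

O's best at [..O/.XX/.OX]: (0,1)

p1 O@[..O/.XX/.OX]: (0,0)[O.O/.XX/.OX]-1 (0,1)[.OO/.XX/.OX]+1* (1,0)[..O/OXX/.OX]-1 (2,0)[..O/.XX/OOX]-1
p2 X@[.OO/.XX/.OX]: (0,0)[XOO/.XX/.OX]-1* (1,0)[.OO/XXX/.OX]-1 (2,0)[.OO/.XX/XOX]-1
p3 O@[XOO/.XX/.OX]: (1,0)[XOO/OXX/.OX]+1* (2,0)[XOO/.XX/OOX]-1
p4 X@[XOO/OXX/.OX] terminal -1; root [..O/.XX/.OX] d8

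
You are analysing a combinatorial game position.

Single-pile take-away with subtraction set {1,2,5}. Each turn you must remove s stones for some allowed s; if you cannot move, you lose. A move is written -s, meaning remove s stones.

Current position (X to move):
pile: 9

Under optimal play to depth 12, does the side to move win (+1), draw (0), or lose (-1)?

value(9, X) = -1

[9] X move#1: -1:-1/8*, -2:-1/7, -5:-1/4
[8] O move#2: -1:-1/7, -2:+1/6*, -5:+1/3
[6] X move#3: -1:-1/5*, -2:-1/4, -5:-1/1
[5] O move#4: -1:-1/4, -2:+1/3*, -5:+1/0
[3] X move#5: -1:-1/2*, -2:-1/1
[2] O move#6: -1:-1/1, -2:+1/0*
[0] end (terminal -1, X#7); searched 9 to 12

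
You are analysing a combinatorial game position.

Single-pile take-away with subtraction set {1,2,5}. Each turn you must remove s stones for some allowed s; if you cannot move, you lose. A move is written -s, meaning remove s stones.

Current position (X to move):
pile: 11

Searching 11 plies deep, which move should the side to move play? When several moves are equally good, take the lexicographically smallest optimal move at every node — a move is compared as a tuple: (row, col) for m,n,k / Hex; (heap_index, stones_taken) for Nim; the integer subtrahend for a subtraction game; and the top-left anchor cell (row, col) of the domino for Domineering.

X's best at [11]: -2

ply 1, X at 11 | -1=-1→10; -2=+1→9*; -5=+1→6
ply 2, O at 9 | -1=-1→8*; -2=-1→7; -5=-1→4
ply 3, X at 8 | -1=-1→7; -2=+1→6*; -5=+1→3
ply 4, O at 6 | -1=-1→5*; -2=-1→4; -5=-1→1
ply 5, X at 5 | -1=-1→4; -2=+1→3*; -5=+1→0
ply 6, O at 3 | -1=-1→2*; -2=-1→1
ply 7, X at 2 | -1=-1→1; -2=+1→0*
ply 8: 0 is terminal -1 (O); from 11 depth 11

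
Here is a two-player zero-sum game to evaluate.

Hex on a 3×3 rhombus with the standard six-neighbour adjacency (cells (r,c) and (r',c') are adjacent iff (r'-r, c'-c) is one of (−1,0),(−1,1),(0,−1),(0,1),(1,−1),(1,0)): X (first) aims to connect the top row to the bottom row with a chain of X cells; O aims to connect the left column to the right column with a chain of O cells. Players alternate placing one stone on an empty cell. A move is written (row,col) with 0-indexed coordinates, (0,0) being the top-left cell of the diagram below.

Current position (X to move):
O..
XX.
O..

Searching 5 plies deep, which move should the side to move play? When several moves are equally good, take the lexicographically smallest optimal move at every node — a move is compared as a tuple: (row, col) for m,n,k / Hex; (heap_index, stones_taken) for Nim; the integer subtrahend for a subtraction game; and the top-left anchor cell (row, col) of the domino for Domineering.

ply 1, X at O../XX./O.. | (0,1)=-1→OX./XX./O..; (0,2)=-1→O.X/XX./O..; (1,2)=+1→O../XXX/O..*; (2,1)=+1→O../XX./OX.; (2,2)=+1→O../XX./O.X
ply 2, O at O../XXX/O.. | (0,1)=-1→OO./XXX/O..*; (0,2)=-1→O.O/XXX/O..; (2,1)=-1→O../XXX/OO.; (2,2)=-1→O../XXX/O.O
ply 3, X at OO./XXX/O.. | (0,2)=+1→OOX/XXX/O..*; (2,1)=-1→OO./XXX/OX.; (2,2)=-1→OO./XXX/O.X
ply 4, O at OOX/XXX/O.. | (2,1)=-1→OOX/XXX/OO.*; (2,2)=-1→OOX/XXX/O.O
ply 5, X at OOX/XXX/OO. | (2,2)=+1→OOX/XXX/OOX*
ply 6: OOX/XXX/OOX is terminal -1 (O); from O../XX./O.. depth 5

X's best at [O../XX./O..]: (1,2)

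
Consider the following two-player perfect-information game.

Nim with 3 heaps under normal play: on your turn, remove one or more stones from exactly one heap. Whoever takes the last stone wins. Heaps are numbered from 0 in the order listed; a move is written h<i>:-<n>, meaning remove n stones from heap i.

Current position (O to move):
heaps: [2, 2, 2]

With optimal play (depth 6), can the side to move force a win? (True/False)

O winning at [(2,2,2)]: True

[(2,2,2)] O move#1: h0:-1:-1/(1,2,2), h0:-2:+1/(0,2,2)*, h1:-1:-1/(2,1,2), h1:-2:+1/(2,0,2), h2:-1:-1/(2,2,1), h2:-2:+1/(2,2,0)
[(0,2,2)] X move#2: h1:-1:-1/(0,1,2)*, h1:-2:-1/(0,0,2), h2:-1:-1/(0,2,1), h2:-2:-1/(0,2,0)
[(0,1,2)] O move#3: h1:-1:-1/(0,0,2), h2:-1:+1/(0,1,1)*, h2:-2:-1/(0,1,0)
[(0,1,1)] X move#4: h1:-1:-1/(0,0,1)*, h2:-1:-1/(0,1,0)
[(0,0,1)] O move#5: h2:-1:+1/(0,0,0)*
[(0,0,0)] end (terminal -1, X#6); searched (2,2,2) to 6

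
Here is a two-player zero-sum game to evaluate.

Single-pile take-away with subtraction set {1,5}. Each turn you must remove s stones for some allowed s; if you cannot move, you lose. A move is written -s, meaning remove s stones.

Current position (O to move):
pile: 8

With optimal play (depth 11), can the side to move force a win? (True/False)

O winning at [8]: False

ply 1, O at 8 | -1=-1→7*; -5=-1→3
ply 2, X at 7 | -1=+1→6*; -5=+1→2
ply 3, O at 6 | -1=-1→5*; -5=-1→1
ply 4, X at 5 | -1=+1→4*; -5=+1→0
ply 5, O at 4 | -1=-1→3*
ply 6, X at 3 | -1=+1→2*
ply 7, O at 2 | -1=-1→1*
ply 8, X at 1 | -1=+1→0*
ply 9: 0 is terminal -1 (O); from 8 depth 11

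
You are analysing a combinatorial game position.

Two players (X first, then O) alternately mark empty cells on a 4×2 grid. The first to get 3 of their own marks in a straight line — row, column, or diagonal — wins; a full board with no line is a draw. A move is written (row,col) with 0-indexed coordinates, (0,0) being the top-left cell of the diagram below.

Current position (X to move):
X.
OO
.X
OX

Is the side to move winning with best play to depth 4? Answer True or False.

X winning at [X./OO/.X/OX]: False

ply 1, X at X./OO/.X/OX | (0,1)=-1→XX/OO/.X/OX; (2,0)=+0→X./OO/XX/OX*
ply 2, O at X./OO/XX/OX | (0,1)=+0→XO/OO/XX/OX*
ply 3: XO/OO/XX/OX is terminal +0 (X); from X./OO/.X/OX depth 4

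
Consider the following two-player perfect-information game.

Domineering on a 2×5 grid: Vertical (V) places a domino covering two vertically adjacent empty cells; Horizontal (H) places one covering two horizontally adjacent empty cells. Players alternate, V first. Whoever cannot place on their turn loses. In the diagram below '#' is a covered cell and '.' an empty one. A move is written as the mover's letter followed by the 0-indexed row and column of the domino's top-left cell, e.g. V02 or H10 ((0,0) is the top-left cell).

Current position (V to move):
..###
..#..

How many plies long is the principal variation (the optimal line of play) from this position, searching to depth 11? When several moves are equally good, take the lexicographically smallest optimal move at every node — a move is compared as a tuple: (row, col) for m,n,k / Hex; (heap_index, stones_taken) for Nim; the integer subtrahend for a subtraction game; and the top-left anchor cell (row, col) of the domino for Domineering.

p1 V@[..###/..#..]: V00[#.###/#.#..]+1* V01[.####/.##..]+1
p2 H@[#.###/#.#..]: H13[#.###/#.###]-1*
p3 V@[#.###/#.###]: V01[#####/#####]+1*
p4 H@[#####/#####] terminal -1; root [..###/..#..] d11

PV length from [..###/..#..]: 3 plies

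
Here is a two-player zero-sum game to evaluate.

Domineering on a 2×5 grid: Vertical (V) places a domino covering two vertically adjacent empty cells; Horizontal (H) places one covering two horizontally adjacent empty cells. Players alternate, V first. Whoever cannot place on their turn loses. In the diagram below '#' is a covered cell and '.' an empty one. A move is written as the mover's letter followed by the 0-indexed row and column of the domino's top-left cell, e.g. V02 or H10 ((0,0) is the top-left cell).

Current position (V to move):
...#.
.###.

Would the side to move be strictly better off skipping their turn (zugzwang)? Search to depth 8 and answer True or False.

[...#./.###.] V move#1: V00:+1/#..#./####.*, V04:-1/...##/.####
[#..#./####.] H move#2: H01:-1/####./####.*
[####./####.] V move#3: V04:+1/#####/#####*
[#####/#####] end (terminal -1, H#4); searched ...#./.###. to 8
pass branch (H moves first from the same position):
  | [...#./.###.] H move#1: H00:-1/##.#./.###.*, H01:-1/.###./.###.
  | [##.#./.###.] V move#2: V04:+1/##.##/.####*
  | [##.##/.####] end (terminal -1, H#3); searched ...#./.###. to 8
V moving scores +1; V passing scores +1

zugzwang(...#./.###., V) = False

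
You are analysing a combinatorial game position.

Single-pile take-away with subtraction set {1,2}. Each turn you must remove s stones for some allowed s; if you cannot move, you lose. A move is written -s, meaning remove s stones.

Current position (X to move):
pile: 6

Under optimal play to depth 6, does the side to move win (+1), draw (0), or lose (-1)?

value(6, X) = -1

[6] X move#1: -1:-1/5*, -2:-1/4
[5] O move#2: -1:-1/4, -2:+1/3*
[3] X move#3: -1:-1/2*, -2:-1/1
[2] O move#4: -1:-1/1, -2:+1/0*
[0] end (terminal -1, X#5); searched 6 to 6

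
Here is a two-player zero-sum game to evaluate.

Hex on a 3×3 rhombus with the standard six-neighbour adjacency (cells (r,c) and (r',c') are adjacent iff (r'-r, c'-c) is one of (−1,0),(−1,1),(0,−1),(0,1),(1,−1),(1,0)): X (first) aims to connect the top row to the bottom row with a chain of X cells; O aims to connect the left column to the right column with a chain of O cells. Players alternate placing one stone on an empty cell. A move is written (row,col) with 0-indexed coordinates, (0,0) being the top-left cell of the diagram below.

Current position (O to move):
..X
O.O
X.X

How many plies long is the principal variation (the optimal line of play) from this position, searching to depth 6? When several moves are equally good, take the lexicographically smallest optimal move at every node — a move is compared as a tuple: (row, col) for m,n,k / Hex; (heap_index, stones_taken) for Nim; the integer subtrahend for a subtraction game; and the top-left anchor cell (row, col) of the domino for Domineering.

p1 O@[..X/O.O/X.X]: (0,0)[O.X/O.O/X.X]-1 (0,1)[.OX/O.O/X.X]-1 (1,1)[..X/OOO/X.X]+1* (2,1)[..X/O.O/XOX]-1
p2 X@[..X/OOO/X.X] terminal -1; root [..X/O.O/X.X] d6

PV length from [..X/O.O/X.X]: 1 ply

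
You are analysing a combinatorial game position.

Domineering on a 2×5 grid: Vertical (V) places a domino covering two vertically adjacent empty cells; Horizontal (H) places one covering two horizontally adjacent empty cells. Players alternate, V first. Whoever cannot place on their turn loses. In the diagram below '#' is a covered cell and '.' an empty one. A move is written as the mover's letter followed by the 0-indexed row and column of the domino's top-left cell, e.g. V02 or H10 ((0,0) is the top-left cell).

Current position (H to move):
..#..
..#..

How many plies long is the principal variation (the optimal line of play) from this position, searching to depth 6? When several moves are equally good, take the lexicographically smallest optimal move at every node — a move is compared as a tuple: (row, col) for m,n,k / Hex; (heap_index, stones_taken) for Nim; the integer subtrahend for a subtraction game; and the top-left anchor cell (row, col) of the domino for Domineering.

PV length from [..#../..#..]: 4 plies

p1 H@[..#../..#..]: H00[###../..#..]-1* H03[..###/..#..]-1 H10[..#../###..]-1 H13[..#../..###]-1
p2 V@[###../..#..]: V03[####./..##.]+1* V04[###.#/..#.#]+1
p3 H@[####./..##.]: H10[####./####.]-1*
p4 V@[####./####.]: V04[#####/#####]+1*
p5 H@[#####/#####] terminal -1; root [..#../..#..] d6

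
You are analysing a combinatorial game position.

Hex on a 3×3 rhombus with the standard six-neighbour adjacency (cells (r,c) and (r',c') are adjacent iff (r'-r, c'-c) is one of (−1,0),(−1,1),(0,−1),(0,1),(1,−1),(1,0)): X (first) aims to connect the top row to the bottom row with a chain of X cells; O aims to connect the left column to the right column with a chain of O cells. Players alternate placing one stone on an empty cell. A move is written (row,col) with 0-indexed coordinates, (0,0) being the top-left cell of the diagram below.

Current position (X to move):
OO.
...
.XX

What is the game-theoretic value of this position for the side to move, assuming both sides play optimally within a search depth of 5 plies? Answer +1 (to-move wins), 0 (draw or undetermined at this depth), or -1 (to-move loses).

value(OO./.../.XX, X) = +1

p1 X@[OO./.../.XX]: (0,2)[OOX/.../.XX]+1* (1,0)[OO./X../.XX]-1 (1,1)[OO./.X./.XX]-1 (1,2)[OO./..X/.XX]-1 (2,0)[OO./.../XXX]-1
p2 O@[OOX/.../.XX]: (1,0)[OOX/O../.XX]-1* (1,1)[OOX/.O./.XX]-1 (1,2)[OOX/..O/.XX]-1 (2,0)[OOX/.../OXX]-1
p3 X@[OOX/O../.XX]: (1,1)[OOX/OX./.XX]+1* (1,2)[OOX/O.X/.XX]+1 (2,0)[OOX/O../XXX]+1
p4 O@[OOX/OX./.XX] terminal -1; root [OO./.../.XX] d5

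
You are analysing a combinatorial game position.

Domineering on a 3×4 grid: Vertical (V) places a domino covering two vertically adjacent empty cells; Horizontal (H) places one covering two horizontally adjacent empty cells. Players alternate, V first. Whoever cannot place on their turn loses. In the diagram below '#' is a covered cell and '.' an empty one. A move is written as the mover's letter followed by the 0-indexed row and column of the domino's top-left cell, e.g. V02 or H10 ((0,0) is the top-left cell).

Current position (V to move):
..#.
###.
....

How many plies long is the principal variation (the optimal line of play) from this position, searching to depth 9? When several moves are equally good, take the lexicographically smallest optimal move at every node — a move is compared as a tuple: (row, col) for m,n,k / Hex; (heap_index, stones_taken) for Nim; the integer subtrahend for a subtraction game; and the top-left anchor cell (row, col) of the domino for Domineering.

PV length from [..#./###./....]: 2 plies

p1 V@[..#./###./....]: V03[..##/####/....]-1* V13[..#./####/...#]-1
p2 H@[..##/####/....]: H00[####/####/....]+1* H20[..##/####/##..]+1 H21[..##/####/.##.]+1 H22[..##/####/..##]+1
p3 V@[####/####/....] terminal -1; root [..#./###./....] d9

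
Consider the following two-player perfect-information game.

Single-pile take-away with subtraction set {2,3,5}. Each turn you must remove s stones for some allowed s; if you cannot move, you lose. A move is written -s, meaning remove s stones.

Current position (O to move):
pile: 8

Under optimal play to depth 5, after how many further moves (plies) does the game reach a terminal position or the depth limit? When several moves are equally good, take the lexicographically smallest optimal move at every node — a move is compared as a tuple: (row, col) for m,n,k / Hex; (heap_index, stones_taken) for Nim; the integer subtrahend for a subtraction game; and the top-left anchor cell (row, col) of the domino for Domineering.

PV length from [8]: 2 plies

[8] O move#1: -2:-1/6*, -3:-1/5, -5:-1/3
[6] X move#2: -2:-1/4, -3:-1/3, -5:+1/1*
[1] end (terminal -1, O#3); searched 8 to 5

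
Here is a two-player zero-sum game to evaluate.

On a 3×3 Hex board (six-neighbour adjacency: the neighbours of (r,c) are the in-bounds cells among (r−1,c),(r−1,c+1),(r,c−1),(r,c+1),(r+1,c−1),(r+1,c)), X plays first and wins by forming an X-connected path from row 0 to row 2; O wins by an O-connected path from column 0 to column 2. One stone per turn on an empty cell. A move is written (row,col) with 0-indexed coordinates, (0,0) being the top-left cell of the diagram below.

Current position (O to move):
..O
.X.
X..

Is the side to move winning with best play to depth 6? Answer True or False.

[..O/.X./X..] O move#1: (0,0):-1/O.O/.X./X.., (0,1):+1/.OO/.X./X..*, (1,0):-1/..O/OX./X.., (1,2):-1/..O/.XO/X.., (2,1):-1/..O/.X./XO., (2,2):-1/..O/.X./X.O
[.OO/.X./X..] X move#2: (0,0):-1/XOO/.X./X..*, (1,0):-1/.OO/XX./X.., (1,2):-1/.OO/.XX/X.., (2,1):-1/.OO/.X./XX., (2,2):-1/.OO/.X./X.X
[XOO/.X./X..] O move#3: (1,0):+1/XOO/OX./X..*, (1,2):-1/XOO/.XO/X.., (2,1):-1/XOO/.X./XO., (2,2):-1/XOO/.X./X.O
[XOO/OX./X..] end (terminal -1, X#4); searched ..O/.X./X.. to 6

O winning at [..O/.X./X..]: True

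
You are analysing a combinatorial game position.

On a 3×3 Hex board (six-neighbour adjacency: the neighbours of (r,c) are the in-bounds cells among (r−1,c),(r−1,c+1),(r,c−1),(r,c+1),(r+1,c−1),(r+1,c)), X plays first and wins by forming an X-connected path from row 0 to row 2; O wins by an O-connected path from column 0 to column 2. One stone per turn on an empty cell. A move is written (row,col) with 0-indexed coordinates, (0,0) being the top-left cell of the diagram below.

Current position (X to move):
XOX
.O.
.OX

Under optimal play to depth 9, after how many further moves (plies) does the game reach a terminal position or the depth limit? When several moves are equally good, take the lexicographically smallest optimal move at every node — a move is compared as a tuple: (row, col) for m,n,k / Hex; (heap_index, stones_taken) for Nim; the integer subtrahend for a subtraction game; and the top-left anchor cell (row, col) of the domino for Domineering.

[XOX/.O./.OX] X move#1: (1,0):+1/XOX/XO./.OX*, (1,2):+1/XOX/.OX/.OX, (2,0):+1/XOX/.O./XOX
[XOX/XO./.OX] O move#2: (1,2):-1/XOX/XOO/.OX*, (2,0):-1/XOX/XO./OOX
[XOX/XOO/.OX] X move#3: (2,0):+1/XOX/XOO/XOX*
[XOX/XOO/XOX] end (terminal -1, O#4); searched XOX/.O./.OX to 9

PV length from [XOX/.O./.OX]: 3 plies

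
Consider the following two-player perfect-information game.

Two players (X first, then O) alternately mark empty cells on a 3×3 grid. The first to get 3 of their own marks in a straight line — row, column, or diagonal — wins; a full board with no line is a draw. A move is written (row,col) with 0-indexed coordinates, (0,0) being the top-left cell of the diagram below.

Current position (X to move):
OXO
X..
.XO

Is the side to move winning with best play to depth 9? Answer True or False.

X winning at [OXO/X../.XO]: True

[OXO/X../.XO] X move#1: (1,1):+1/OXO/XX./.XO*, (1,2):-1/OXO/X.X/.XO, (2,0):-1/OXO/X../XXO
[OXO/XX./.XO] end (terminal -1, O#2); searched OXO/X../.XO to 9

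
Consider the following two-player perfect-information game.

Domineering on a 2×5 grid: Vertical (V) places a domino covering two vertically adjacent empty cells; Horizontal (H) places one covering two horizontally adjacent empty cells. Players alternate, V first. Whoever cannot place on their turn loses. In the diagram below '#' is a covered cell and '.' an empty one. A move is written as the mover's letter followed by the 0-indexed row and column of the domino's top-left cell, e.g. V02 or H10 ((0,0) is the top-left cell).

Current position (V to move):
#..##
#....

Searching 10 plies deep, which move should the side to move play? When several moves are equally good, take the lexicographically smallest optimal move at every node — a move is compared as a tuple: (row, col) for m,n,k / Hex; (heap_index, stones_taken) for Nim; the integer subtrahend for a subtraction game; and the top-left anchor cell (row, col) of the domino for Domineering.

V's best at [#..##/#....]: V02

ply 1, V at #..##/#.... | V01=-1→##.##/##...; V02=+1→#.###/#.#..*
ply 2, H at #.###/#.#.. | H13=-1→#.###/#.###*
ply 3, V at #.###/#.### | V01=+1→#####/#####*
ply 4: #####/##### is terminal -1 (H); from #..##/#.... depth 10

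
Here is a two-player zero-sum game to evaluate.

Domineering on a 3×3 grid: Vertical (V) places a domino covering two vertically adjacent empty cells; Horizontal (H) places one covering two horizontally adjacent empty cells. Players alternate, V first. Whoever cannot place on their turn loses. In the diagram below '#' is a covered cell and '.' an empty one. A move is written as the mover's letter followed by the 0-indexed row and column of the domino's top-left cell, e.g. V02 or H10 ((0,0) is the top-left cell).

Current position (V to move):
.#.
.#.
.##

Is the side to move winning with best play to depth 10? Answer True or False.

[.#./.#./.##] V move#1: V00:+1/##./##./.##*, V02:+1/.##/.##/.##, V10:+1/.#./##./###
[##./##./.##] end (terminal -1, H#2); searched .#./.#./.## to 10

V winning at [.#./.#./.##]: True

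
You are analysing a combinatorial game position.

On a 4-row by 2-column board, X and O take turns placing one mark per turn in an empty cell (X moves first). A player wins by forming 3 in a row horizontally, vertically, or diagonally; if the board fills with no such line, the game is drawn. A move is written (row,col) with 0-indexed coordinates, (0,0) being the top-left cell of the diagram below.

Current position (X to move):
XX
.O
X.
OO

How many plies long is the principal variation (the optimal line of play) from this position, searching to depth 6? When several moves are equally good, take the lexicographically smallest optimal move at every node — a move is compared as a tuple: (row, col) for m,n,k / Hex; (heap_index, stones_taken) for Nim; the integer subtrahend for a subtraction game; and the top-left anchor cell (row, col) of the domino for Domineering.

PV length from [XX/.O/X./OO]: 1 ply

p1 X@[XX/.O/X./OO]: (1,0)[XX/XO/X./OO]+1* (2,1)[XX/.O/XX/OO]+0
p2 O@[XX/XO/X./OO] terminal -1; root [XX/.O/X./OO] d6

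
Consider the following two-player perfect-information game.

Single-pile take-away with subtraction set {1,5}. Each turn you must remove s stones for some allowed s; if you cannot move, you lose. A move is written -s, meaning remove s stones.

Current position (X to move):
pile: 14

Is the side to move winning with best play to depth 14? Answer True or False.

X winning at [14]: False

[14] X move#1: -1:-1/13*, -5:-1/9
[13] O move#2: -1:+1/12*, -5:+1/8
[12] X move#3: -1:-1/11*, -5:-1/7
[11] O move#4: -1:+1/10*, -5:+1/6
[10] X move#5: -1:-1/9*, -5:-1/5
[9] O move#6: -1:+1/8*, -5:+1/4
[8] X move#7: -1:-1/7*, -5:-1/3
[7] O move#8: -1:+1/6*, -5:+1/2
[6] X move#9: -1:-1/5*, -5:-1/1
[5] O move#10: -1:+1/4*, -5:+1/0
[4] X move#11: -1:-1/3*
[3] O move#12: -1:+1/2*
[2] X move#13: -1:-1/1*
[1] O move#14: -1:+1/0*
[0] end (terminal -1, X#15); searched 14 to 14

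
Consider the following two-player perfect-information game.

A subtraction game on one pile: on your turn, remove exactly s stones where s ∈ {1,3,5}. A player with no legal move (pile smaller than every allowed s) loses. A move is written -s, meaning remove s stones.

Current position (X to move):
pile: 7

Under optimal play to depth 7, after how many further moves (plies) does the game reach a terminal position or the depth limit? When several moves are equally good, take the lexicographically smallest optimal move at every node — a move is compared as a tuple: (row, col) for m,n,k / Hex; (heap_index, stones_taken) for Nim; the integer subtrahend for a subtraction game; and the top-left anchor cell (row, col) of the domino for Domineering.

PV length from [7]: 7 plies

[7] X move#1: -1:+1/6*, -3:+1/4, -5:+1/2
[6] O move#2: -1:-1/5*, -3:-1/3, -5:-1/1
[5] X move#3: -1:+1/4*, -3:+1/2, -5:+1/0
[4] O move#4: -1:-1/3*, -3:-1/1
[3] X move#5: -1:+1/2*, -3:+1/0
[2] O move#6: -1:-1/1*
[1] X move#7: -1:+1/0*
[0] end (terminal -1, O#8); searched 7 to 7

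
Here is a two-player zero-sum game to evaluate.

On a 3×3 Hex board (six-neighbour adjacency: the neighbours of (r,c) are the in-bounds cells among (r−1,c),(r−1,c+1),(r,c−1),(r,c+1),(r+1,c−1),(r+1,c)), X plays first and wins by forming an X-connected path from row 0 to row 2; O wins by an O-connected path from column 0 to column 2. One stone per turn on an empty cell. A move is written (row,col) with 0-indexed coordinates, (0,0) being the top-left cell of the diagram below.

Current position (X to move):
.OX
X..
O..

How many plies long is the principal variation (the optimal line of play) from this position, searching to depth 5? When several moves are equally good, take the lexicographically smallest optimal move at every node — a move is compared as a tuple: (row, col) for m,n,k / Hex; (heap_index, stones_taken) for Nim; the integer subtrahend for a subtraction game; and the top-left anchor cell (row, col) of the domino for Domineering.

PV length from [.OX/X../O..]: 5 plies

ply 1, X at .OX/X../O.. | (0,0)=-1→XOX/X../O..; (1,1)=-1→.OX/XX./O..; (1,2)=+1→.OX/X.X/O..*; (2,1)=+1→.OX/X../OX.; (2,2)=-1→.OX/X../O.X
ply 2, O at .OX/X.X/O.. | (0,0)=-1→OOX/X.X/O..*; (1,1)=-1→.OX/XOX/O..; (2,1)=-1→.OX/X.X/OO.; (2,2)=-1→.OX/X.X/O.O
ply 3, X at OOX/X.X/O.. | (1,1)=+1→OOX/XXX/O..*; (2,1)=+1→OOX/X.X/OX.; (2,2)=+1→OOX/X.X/O.X
ply 4, O at OOX/XXX/O.. | (2,1)=-1→OOX/XXX/OO.*; (2,2)=-1→OOX/XXX/O.O
ply 5, X at OOX/XXX/OO. | (2,2)=+1→OOX/XXX/OOX*
ply 6: OOX/XXX/OOX is terminal -1 (O); from .OX/X../O.. depth 5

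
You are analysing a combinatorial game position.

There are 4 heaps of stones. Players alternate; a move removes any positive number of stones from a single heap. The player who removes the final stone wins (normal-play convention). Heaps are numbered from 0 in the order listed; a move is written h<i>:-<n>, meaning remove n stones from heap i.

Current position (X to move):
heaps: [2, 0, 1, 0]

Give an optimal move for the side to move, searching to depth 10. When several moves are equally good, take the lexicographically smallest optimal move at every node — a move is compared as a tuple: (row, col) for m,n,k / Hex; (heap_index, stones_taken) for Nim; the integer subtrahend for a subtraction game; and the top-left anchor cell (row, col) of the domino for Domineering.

ply 1, X at (2,0,1,0) | h0:-1=+1→(1,0,1,0)*; h0:-2=-1→(0,0,1,0); h2:-1=-1→(2,0,0,0)
ply 2, O at (1,0,1,0) | h0:-1=-1→(0,0,1,0)*; h2:-1=-1→(1,0,0,0)
ply 3, X at (0,0,1,0) | h2:-1=+1→(0,0,0,0)*
ply 4: (0,0,0,0) is terminal -1 (O); from (2,0,1,0) depth 10

X's best at [(2,0,1,0)]: h0:-1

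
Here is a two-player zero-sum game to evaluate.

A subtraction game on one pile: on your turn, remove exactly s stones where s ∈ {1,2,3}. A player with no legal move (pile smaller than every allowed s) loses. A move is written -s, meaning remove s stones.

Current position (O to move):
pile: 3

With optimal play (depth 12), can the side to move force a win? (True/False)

[3] O move#1: -1:-1/2, -2:-1/1, -3:+1/0*
[0] end (terminal -1, X#2); searched 3 to 12

O winning at [3]: True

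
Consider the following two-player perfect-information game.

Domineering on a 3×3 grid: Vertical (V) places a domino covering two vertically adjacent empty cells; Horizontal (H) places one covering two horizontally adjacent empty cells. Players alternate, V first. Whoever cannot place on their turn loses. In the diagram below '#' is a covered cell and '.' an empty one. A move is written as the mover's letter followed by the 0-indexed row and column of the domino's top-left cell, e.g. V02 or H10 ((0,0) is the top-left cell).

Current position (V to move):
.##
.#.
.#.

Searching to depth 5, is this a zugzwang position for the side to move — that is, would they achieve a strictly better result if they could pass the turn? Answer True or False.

[.##/.#./.#.] V move#1: V00:+1/###/##./.#.*, V10:+1/.##/##./##., V12:+1/.##/.##/.##
[###/##./.#.] end (terminal -1, H#2); searched .##/.#./.#. to 5
suppose V passes — search the same position with H to move:
pass> [.##/.#./.#.] end (terminal -1, H#1); searched .##/.#./.#. to 5
for V: play +1, pass +1

zugzwang(.##/.#./.#., V) = False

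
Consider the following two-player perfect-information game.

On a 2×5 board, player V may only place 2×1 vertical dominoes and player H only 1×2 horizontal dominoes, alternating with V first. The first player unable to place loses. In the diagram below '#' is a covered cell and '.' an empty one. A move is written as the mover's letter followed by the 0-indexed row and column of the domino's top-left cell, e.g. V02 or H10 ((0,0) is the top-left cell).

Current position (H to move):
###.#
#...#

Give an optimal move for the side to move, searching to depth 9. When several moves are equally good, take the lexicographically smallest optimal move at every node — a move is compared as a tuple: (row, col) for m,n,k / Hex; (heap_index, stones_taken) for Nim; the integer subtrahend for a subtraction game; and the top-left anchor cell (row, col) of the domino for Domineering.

H's best at [###.#/#...#]: H12

ply 1, H at ###.#/#...# | H11=-1→###.#/###.#; H12=+1→###.#/#.###*
ply 2: ###.#/#.### is terminal -1 (V); from ###.#/#...# depth 9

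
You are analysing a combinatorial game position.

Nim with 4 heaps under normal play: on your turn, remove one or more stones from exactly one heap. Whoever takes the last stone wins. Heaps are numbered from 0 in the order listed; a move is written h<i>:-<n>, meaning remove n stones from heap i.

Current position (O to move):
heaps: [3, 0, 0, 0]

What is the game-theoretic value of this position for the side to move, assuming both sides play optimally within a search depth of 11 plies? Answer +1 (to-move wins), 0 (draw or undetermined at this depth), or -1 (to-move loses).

value((3,0,0,0), O) = +1

p1 O@[(3,0,0,0)]: h0:-1[(2,0,0,0)]-1 h0:-2[(1,0,0,0)]-1 h0:-3[(0,0,0,0)]+1*
p2 X@[(0,0,0,0)] terminal -1; root [(3,0,0,0)] d11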